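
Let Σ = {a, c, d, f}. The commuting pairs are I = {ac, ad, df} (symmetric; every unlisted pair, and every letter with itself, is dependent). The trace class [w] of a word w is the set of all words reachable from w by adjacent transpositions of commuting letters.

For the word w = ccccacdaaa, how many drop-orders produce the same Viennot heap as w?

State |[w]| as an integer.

210

drop 0:c onto floor
drop 1:c onto {0:c}
drop 2:c onto {1:c}
drop 3:c onto {2:c}
drop 4:a onto floor
drop 5:c onto {3:c}
drop 6:d onto {5:c}
drop 7:a onto {4:a}
drop 8:a onto {7:a}
drop 9:a onto {8:a}
ground layer = {0:c, 4:a}
drop-orders for the pieces not yet dropped (sum over which currently-grounded one goes next):
  1 to go: {6} 1  {9} 1
  2 to go: {5,6} 1  {6,9} 2  {8,9} 1
  3 to go: {3,5,6} 1  {5,6,9} 3  {6,8,9} 3  {7,8,9} 1
  4 to go: {2,3,5,6} 1  {3,5,6,9} 4  {4,7,8,9} 1  {5,6,8,9} 6  {6,7,8,9} 4
  5 to go: {1,2,3,5,6} 1  {2,3,5,6,9} 5  {3,5,6,8,9} 10  {4,6,7,8,9} 5  {5,6,7,8,9} 10
  6 to go: {0,1,2,3,5,6} 1  {1,2,3,5,6,9} 6  {2,3,5,6,8,9} 15  {3,5,6,7,8,9} 20  {4,5,6,7,8,9} 15
  7 to go: {0,1,2,3,5,6,9} 7  {1,2,3,5,6,8,9} 21  {2,3,5,6,7,8,9} 35  {3,4,5,6,7,8,9} 35
  8 to go: {0,1,2,3,5,6,8,9} 28  {1,2,3,5,6,7,8,9} 56  {2,3,4,5,6,7,8,9} 70
  if 0:c drops first: 126 orders
  if 4:a drops first: 84 orders
heap linearizations: 210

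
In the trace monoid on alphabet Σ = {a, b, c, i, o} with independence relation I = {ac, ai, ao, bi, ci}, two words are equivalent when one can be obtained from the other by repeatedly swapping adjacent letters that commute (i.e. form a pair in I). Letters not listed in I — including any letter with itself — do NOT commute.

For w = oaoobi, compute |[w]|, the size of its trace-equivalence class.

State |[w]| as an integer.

9

drop 0:o onto floor
drop 1:a onto floor
drop 2:o onto {0:o}
drop 3:o onto {2:o}
drop 4:b onto {1:a, 3:o}
drop 5:i onto {3:o}
ground layer = {0:o, 1:a}
drop-orders for the pieces not yet dropped (sum over which currently-grounded one goes next):
  1 to go: {4} 1  {5} 1
  2 to go: {1,4} 1  {4,5} 2
  3 to go: {1,4,5} 3  {3,4,5} 2
  4 to go: {1,3,4,5} 5  {2,3,4,5} 2
  if 0:o drops first: 7 orders
  if 1:a drops first: 2 orders
heap linearizations: 9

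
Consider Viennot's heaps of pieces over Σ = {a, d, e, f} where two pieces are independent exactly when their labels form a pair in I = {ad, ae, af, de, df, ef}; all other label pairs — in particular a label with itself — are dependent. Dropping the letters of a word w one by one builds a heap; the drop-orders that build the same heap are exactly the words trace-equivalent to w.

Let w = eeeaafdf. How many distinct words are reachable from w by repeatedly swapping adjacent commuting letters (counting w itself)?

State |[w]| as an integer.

#0=e has no predecessor
#1=e depends on [0:e]
#2=e depends on [1:e]
#3=a has no predecessor
#4=a depends on [3:a]
#5=f has no predecessor
#6=d has no predecessor
#7=f depends on [5:f]
sources: [0:e, 3:a, 5:f, 6:d]
N(rest) = Σ N(rest − s) over sources s of rest; N(one piece) = 1:
  size 1 → [2]=1  [4]=1  [6]=1  [7]=1
  size 2 → [1,2]=1  [2,4]=2  [2,6]=2  [2,7]=2  [3,4]=1  [4,6]=2  [4,7]=2  [5,7]=1  [6,7]=2
  size 3 → [0,1,2]=1  [1,2,4]=3  [1,2,6]=3  [1,2,7]=3  [2,3,4]=3  [2,4,6]=6  [2,4,7]=6  [2,5,7]=3  [2,6,7]=6  [3,4,6]=3  [3,4,7]=3  [4,5,7]=3  [4,6,7]=6  [5,6,7]=3
  size 4 → [0,1,2,4]=4  [0,1,2,6]=4  [0,1,2,7]=4  [1,2,3,4]=6  [1,2,4,6]=12  [1,2,4,7]=12  [1,2,5,7]=6  [1,2,6,7]=12  [2,3,4,6]=12  [2,3,4,7]=12  [2,4,5,7]=12  [2,4,6,7]=24  [2,5,6,7]=12  [3,4,5,7]=6  [3,4,6,7]=12  [4,5,6,7]=12
  size 5 → [0,1,2,3,4]=10  [0,1,2,4,6]=20  [0,1,2,4,7]=20  [0,1,2,5,7]=10  [0,1,2,6,7]=20  [1,2,3,4,6]=30  [1,2,3,4,7]=30  [1,2,4,5,7]=30  [1,2,4,6,7]=60  [1,2,5,6,7]=30  [2,3,4,5,7]=30  [2,3,4,6,7]=60  [2,4,5,6,7]=60  [3,4,5,6,7]=30
  size 6 → [0,1,2,3,4,6]=60  [0,1,2,3,4,7]=60  [0,1,2,4,5,7]=60  [0,1,2,4,6,7]=120  [0,1,2,5,6,7]=60  [1,2,3,4,5,7]=90  [1,2,3,4,6,7]=180  [1,2,4,5,6,7]=180  [2,3,4,5,6,7]=180
  first=0(e) contributes 630
  first=3(a) contributes 420
  first=5(f) contributes 420
  first=6(d) contributes 210
|[w]| = 1680

1680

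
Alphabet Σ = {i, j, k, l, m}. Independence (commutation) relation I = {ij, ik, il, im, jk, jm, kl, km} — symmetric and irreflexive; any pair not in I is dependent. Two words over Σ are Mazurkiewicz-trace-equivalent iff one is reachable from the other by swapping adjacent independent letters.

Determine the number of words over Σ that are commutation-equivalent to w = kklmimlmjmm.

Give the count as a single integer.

1980

0(k) covers ∅
1(k) covers 0:k
2(l) covers ∅
3(m) covers 2:l
4(i) covers ∅
5(m) covers 3:m
6(l) covers 5:m
7(m) covers 6:l
8(j) covers 6:l
9(m) covers 7:m
10(m) covers 9:m
floor of heap: 0:k, 2:l, 4:i
completions by unplaced set U, small U first (add the entries for U minus each lowest piece of U):
  |U|=1: {1}:1  {4}:1  {8}:1  {10}:1
  |U|=2: {0,1}:1  {1,4}:2  {1,8}:2  {1,10}:2  {4,8}:2  {4,10}:2  {8,10}:2  {9,10}:1
  |U|=3: {0,1,4}:3  {0,1,8}:3  {0,1,10}:3  {1,4,8}:6  {1,4,10}:6  {1,8,10}:6  {1,9,10}:3  {4,8,10}:6  {4,9,10}:3  {7,9,10}:1  {8,9,10}:3
  |U|=4: {0,1,4,8}:12  {0,1,4,10}:12  {0,1,8,10}:12  {0,1,9,10}:6  {1,4,8,10}:24  {1,4,9,10}:12  {1,7,9,10}:4  {1,8,9,10}:12  {4,7,9,10}:4  {4,8,9,10}:12  {7,8,9,10}:4
  |U|=5: {0,1,4,8,10}:60  {0,1,4,9,10}:30  {0,1,7,9,10}:10  {0,1,8,9,10}:30  {1,4,7,9,10}:20  {1,4,8,9,10}:60  {1,7,8,9,10}:20  {4,7,8,9,10}:20  {6,7,8,9,10}:4
  |U|=6: {0,1,4,7,9,10}:60  {0,1,4,8,9,10}:180  {0,1,7,8,9,10}:60  {1,4,7,8,9,10}:120  {1,6,7,8,9,10}:24  {4,6,7,8,9,10}:24  {5,6,7,8,9,10}:4
  |U|=7: {0,1,4,7,8,9,10}:420  {0,1,6,7,8,9,10}:84  {1,4,6,7,8,9,10}:168  {1,5,6,7,8,9,10}:28  {3,5,6,7,8,9,10}:4  {4,5,6,7,8,9,10}:28
  |U|=8: {0,1,4,6,7,8,9,10}:672  {0,1,5,6,7,8,9,10}:112  {1,3,5,6,7,8,9,10}:32  {1,4,5,6,7,8,9,10}:224  {2,3,5,6,7,8,9,10}:4  {3,4,5,6,7,8,9,10}:32
  |U|=9: {0,1,3,5,6,7,8,9,10}:144  {0,1,4,5,6,7,8,9,10}:1008  {1,2,3,5,6,7,8,9,10}:36  {1,3,4,5,6,7,8,9,10}:288  {2,3,4,5,6,7,8,9,10}:36
  start at 0(k): 360
  start at 2(l): 1440
  start at 4(i): 180
sum over floor = 1980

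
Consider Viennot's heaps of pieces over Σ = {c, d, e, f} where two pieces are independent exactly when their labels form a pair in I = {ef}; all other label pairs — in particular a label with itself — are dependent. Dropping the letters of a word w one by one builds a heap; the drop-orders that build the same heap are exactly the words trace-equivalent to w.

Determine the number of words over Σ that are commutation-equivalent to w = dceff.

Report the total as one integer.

piece 0:d — minimal
piece 1:c rests on {0:d}
piece 2:e rests on {1:c}
piece 3:f rests on {1:c}
piece 4:f rests on {3:f}
minimal pieces: {0:d}
ways to finish when only these pieces remain (= sum over removing one remaining piece with nothing left below it):
  1 left: {2}→1  {4}→1
  2 left: {2,4}→2  {3,4}→1
  3 left: {2,3,4}→3
  placing 0:d first → 3 extensions

3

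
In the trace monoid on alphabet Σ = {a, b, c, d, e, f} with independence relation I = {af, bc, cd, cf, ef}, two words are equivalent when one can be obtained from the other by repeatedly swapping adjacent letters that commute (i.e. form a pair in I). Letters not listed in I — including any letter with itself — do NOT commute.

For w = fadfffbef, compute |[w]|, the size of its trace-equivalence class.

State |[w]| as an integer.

4

0(f) covers ∅
1(a) covers ∅
2(d) covers 0:f, 1:a
3(f) covers 2:d
4(f) covers 3:f
5(f) covers 4:f
6(b) covers 5:f
7(e) covers 6:b
8(f) covers 6:b
floor of heap: 0:f, 1:a
completions by unplaced set U, small U first (add the entries for U minus each lowest piece of U):
  |U|=1: {7}:1  {8}:1
  |U|=2: {7,8}:2
  |U|=3: {6,7,8}:2
  |U|=4: {5,6,7,8}:2
  |U|=5: {4,5,6,7,8}:2
  |U|=6: {3,4,5,6,7,8}:2
  |U|=7: {2,3,4,5,6,7,8}:2
  start at 0(f): 2
  start at 1(a): 2
sum over floor = 4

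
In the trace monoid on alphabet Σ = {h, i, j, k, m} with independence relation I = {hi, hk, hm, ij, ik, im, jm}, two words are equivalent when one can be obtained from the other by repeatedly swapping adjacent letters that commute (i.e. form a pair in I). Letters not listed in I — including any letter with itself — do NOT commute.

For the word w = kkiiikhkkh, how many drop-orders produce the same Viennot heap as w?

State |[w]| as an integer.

drop 0:k onto floor
drop 1:k onto {0:k}
drop 2:i onto floor
drop 3:i onto {2:i}
drop 4:i onto {3:i}
drop 5:k onto {1:k}
drop 6:h onto floor
drop 7:k onto {5:k}
drop 8:k onto {7:k}
drop 9:h onto {6:h}
ground layer = {0:k, 2:i, 6:h}
drop-orders for the pieces not yet dropped (sum over which currently-grounded one goes next):
  1 to go: {4} 1  {8} 1  {9} 1
  2 to go: {3,4} 1  {4,8} 2  {4,9} 2  {6,9} 1  {7,8} 1  {8,9} 2
  3 to go: {2,3,4} 1  {3,4,8} 3  {3,4,9} 3  {4,6,9} 3  {4,7,8} 3  {4,8,9} 6  {5,7,8} 1  {6,8,9} 3  {7,8,9} 3
  4 to go: {1,5,7,8} 1  {2,3,4,8} 4  {2,3,4,9} 4  {3,4,6,9} 6  {3,4,7,8} 6  {3,4,8,9} 12  {4,5,7,8} 4  {4,6,8,9} 12  {4,7,8,9} 12  {5,7,8,9} 4  {6,7,8,9} 6
  5 to go: {0,1,5,7,8} 1  {1,4,5,7,8} 5  {1,5,7,8,9} 5  {2,3,4,6,9} 10  {2,3,4,7,8} 10  {2,3,4,8,9} 20  {3,4,5,7,8} 10  {3,4,6,8,9} 30  {3,4,7,8,9} 30  {4,5,7,8,9} 20  {4,6,7,8,9} 30  {5,6,7,8,9} 10
  6 to go: {0,1,4,5,7,8} 6  {0,1,5,7,8,9} 6  {1,3,4,5,7,8} 15  {1,4,5,7,8,9} 30  {1,5,6,7,8,9} 15  {2,3,4,5,7,8} 20  {2,3,4,6,8,9} 60  {2,3,4,7,8,9} 60  {3,4,5,7,8,9} 60  {3,4,6,7,8,9} 90  {4,5,6,7,8,9} 60
  7 to go: {0,1,3,4,5,7,8} 21  {0,1,4,5,7,8,9} 42  {0,1,5,6,7,8,9} 21  {1,2,3,4,5,7,8} 35  {1,3,4,5,7,8,9} 105  {1,4,5,6,7,8,9} 105  {2,3,4,5,7,8,9} 140  {2,3,4,6,7,8,9} 210  {3,4,5,6,7,8,9} 210
  8 to go: {0,1,2,3,4,5,7,8} 56  {0,1,3,4,5,7,8,9} 168  {0,1,4,5,6,7,8,9} 168  {1,2,3,4,5,7,8,9} 280  {1,3,4,5,6,7,8,9} 420  {2,3,4,5,6,7,8,9} 560
  if 0:k drops first: 1260 orders
  if 2:i drops first: 756 orders
  if 6:h drops first: 504 orders
heap linearizations: 2520

2520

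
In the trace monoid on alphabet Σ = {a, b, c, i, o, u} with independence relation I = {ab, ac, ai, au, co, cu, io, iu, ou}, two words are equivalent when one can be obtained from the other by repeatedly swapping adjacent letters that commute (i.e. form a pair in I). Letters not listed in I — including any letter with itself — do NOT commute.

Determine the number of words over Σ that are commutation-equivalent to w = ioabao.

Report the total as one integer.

9

#0=i has no predecessor
#1=o has no predecessor
#2=a depends on [1:o]
#3=b depends on [0:i, 1:o]
#4=a depends on [2:a]
#5=o depends on [3:b, 4:a]
sources: [0:i, 1:o]
N(rest) = Σ N(rest − s) over sources s of rest; N(one piece) = 1:
  size 1 → [5]=1
  size 2 → [3,5]=1  [4,5]=1
  size 3 → [0,3,5]=1  [2,4,5]=1  [3,4,5]=2
  size 4 → [0,3,4,5]=3  [2,3,4,5]=3
  first=0(i) contributes 3
  first=1(o) contributes 6
|[w]| = 9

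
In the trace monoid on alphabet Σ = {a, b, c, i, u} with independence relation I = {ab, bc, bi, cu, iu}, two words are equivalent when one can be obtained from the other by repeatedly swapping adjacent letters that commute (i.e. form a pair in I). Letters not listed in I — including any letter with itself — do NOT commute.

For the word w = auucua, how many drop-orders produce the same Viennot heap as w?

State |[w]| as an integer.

4

0(a) covers ∅
1(u) covers 0:a
2(u) covers 1:u
3(c) covers 0:a
4(u) covers 2:u
5(a) covers 3:c, 4:u
floor of heap: 0:a
completions by unplaced set U, small U first (add the entries for U minus each lowest piece of U):
  |U|=1: {5}:1
  |U|=2: {3,5}:1  {4,5}:1
  |U|=3: {2,4,5}:1  {3,4,5}:2
  |U|=4: {1,2,4,5}:1  {2,3,4,5}:3
  start at 0(a): 4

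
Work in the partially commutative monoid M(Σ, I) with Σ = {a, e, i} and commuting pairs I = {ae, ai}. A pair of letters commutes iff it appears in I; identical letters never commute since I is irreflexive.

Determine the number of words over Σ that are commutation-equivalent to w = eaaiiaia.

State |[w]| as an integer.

70

piece 0:e — minimal
piece 1:a — minimal
piece 2:a rests on {1:a}
piece 3:i rests on {0:e}
piece 4:i rests on {3:i}
piece 5:a rests on {2:a}
piece 6:i rests on {4:i}
piece 7:a rests on {5:a}
minimal pieces: {0:e, 1:a}
ways to finish when only these pieces remain (= sum over removing one remaining piece with nothing left below it):
  1 left: {6}→1  {7}→1
  2 left: {4,6}→1  {5,7}→1  {6,7}→2
  3 left: {2,5,7}→1  {3,4,6}→1  {4,6,7}→3  {5,6,7}→3
  4 left: {0,3,4,6}→1  {1,2,5,7}→1  {2,5,6,7}→4  {3,4,6,7}→4  {4,5,6,7}→6
  5 left: {0,3,4,6,7}→5  {1,2,5,6,7}→5  {2,4,5,6,7}→10  {3,4,5,6,7}→10
  6 left: {0,3,4,5,6,7}→15  {1,2,4,5,6,7}→15  {2,3,4,5,6,7}→20
  placing 0:e first → 35 extensions
  placing 1:a first → 35 extensions
total linear extensions = 70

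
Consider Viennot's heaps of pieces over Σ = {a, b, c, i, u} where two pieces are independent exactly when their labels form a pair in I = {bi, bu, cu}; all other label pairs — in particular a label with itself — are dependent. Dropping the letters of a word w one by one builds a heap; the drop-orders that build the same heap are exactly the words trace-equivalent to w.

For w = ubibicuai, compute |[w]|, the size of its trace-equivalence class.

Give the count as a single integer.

0(u) covers ∅
1(b) covers ∅
2(i) covers 0:u
3(b) covers 1:b
4(i) covers 2:i
5(c) covers 3:b, 4:i
6(u) covers 4:i
7(a) covers 5:c, 6:u
8(i) covers 7:a
floor of heap: 0:u, 1:b
completions by unplaced set U, small U first (add the entries for U minus each lowest piece of U):
  |U|=1: {8}:1
  |U|=2: {7,8}:1
  |U|=3: {5,7,8}:1  {6,7,8}:1
  |U|=4: {3,5,7,8}:1  {5,6,7,8}:2
  |U|=5: {1,3,5,7,8}:1  {3,5,6,7,8}:3  {4,5,6,7,8}:2
  |U|=6: {1,3,5,6,7,8}:4  {2,4,5,6,7,8}:2  {3,4,5,6,7,8}:5
  |U|=7: {0,2,4,5,6,7,8}:2  {1,3,4,5,6,7,8}:9  {2,3,4,5,6,7,8}:7
  start at 0(u): 16
  start at 1(b): 9
sum over floor = 25

25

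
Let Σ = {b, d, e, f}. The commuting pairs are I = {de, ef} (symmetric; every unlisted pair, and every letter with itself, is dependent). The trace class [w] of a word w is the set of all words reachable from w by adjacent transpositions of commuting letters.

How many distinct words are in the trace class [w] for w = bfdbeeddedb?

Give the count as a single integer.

#0=b has no predecessor
#1=f depends on [0:b]
#2=d depends on [1:f]
#3=b depends on [2:d]
#4=e depends on [3:b]
#5=e depends on [4:e]
#6=d depends on [3:b]
#7=d depends on [6:d]
#8=e depends on [5:e]
#9=d depends on [7:d]
#10=b depends on [8:e, 9:d]
sources: [0:b]
N(rest) = Σ N(rest − s) over sources s of rest; N(one piece) = 1:
  size 1 → [10]=1
  size 2 → [8,10]=1  [9,10]=1
  size 3 → [5,8,10]=1  [7,9,10]=1  [8,9,10]=2
  size 4 → [4,5,8,10]=1  [5,8,9,10]=3  [6,7,9,10]=1  [7,8,9,10]=3
  size 5 → [4,5,8,9,10]=4  [5,7,8,9,10]=6  [6,7,8,9,10]=4
  size 6 → [4,5,7,8,9,10]=10  [5,6,7,8,9,10]=10
  size 7 → [4,5,6,7,8,9,10]=20
  size 8 → [3,4,5,6,7,8,9,10]=20
  size 9 → [2,3,4,5,6,7,8,9,10]=20
  first=0(b) contributes 20

20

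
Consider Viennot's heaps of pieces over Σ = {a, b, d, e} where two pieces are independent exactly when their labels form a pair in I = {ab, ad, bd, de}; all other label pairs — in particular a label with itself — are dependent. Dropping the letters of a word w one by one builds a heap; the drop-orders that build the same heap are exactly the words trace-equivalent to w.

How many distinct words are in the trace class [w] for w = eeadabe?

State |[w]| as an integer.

piece 0:e — minimal
piece 1:e rests on {0:e}
piece 2:a rests on {1:e}
piece 3:d — minimal
piece 4:a rests on {2:a}
piece 5:b rests on {1:e}
piece 6:e rests on {4:a, 5:b}
minimal pieces: {0:e, 3:d}
ways to finish when only these pieces remain (= sum over removing one remaining piece with nothing left below it):
  1 left: {3}→1  {6}→1
  2 left: {3,6}→2  {4,6}→1  {5,6}→1
  3 left: {2,4,6}→1  {3,4,6}→3  {3,5,6}→3  {4,5,6}→2
  4 left: {2,3,4,6}→4  {2,4,5,6}→3  {3,4,5,6}→8
  5 left: {1,2,4,5,6}→3  {2,3,4,5,6}→15
  placing 0:e first → 18 extensions
  placing 3:d first → 3 extensions
total linear extensions = 21

21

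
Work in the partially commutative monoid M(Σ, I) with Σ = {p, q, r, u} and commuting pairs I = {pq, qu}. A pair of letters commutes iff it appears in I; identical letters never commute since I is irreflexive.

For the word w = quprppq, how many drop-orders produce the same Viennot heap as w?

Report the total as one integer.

9

piece 0:q — minimal
piece 1:u — minimal
piece 2:p rests on {1:u}
piece 3:r rests on {0:q, 2:p}
piece 4:p rests on {3:r}
piece 5:p rests on {4:p}
piece 6:q rests on {3:r}
minimal pieces: {0:q, 1:u}
ways to finish when only these pieces remain (= sum over removing one remaining piece with nothing left below it):
  1 left: {5}→1  {6}→1
  2 left: {4,5}→1  {5,6}→2
  3 left: {4,5,6}→3
  4 left: {3,4,5,6}→3
  5 left: {0,3,4,5,6}→3  {2,3,4,5,6}→3
  placing 0:q first → 3 extensions
  placing 1:u first → 6 extensions
total linear extensions = 9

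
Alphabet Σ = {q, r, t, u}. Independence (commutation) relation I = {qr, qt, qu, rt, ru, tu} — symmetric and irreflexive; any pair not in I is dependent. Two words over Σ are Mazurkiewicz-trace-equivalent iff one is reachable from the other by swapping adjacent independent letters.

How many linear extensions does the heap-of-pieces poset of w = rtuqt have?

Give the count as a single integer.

0(r) covers ∅
1(t) covers ∅
2(u) covers ∅
3(q) covers ∅
4(t) covers 1:t
floor of heap: 0:r, 1:t, 2:u, 3:q
completions by unplaced set U, small U first (add the entries for U minus each lowest piece of U):
  |U|=1: {0}:1  {2}:1  {3}:1  {4}:1
  |U|=2: {0,2}:2  {0,3}:2  {0,4}:2  {1,4}:1  {2,3}:2  {2,4}:2  {3,4}:2
  |U|=3: {0,1,4}:3  {0,2,3}:6  {0,2,4}:6  {0,3,4}:6  {1,2,4}:3  {1,3,4}:3  {2,3,4}:6
  start at 0(r): 12
  start at 1(t): 24
  start at 2(u): 12
  start at 3(q): 12
sum over floor = 60

60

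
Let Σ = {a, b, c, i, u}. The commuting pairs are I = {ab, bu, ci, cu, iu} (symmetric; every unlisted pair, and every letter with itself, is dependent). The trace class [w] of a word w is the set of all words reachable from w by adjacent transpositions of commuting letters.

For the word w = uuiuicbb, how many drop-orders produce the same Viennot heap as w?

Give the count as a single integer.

168

#0=u has no predecessor
#1=u depends on [0:u]
#2=i has no predecessor
#3=u depends on [1:u]
#4=i depends on [2:i]
#5=c has no predecessor
#6=b depends on [4:i, 5:c]
#7=b depends on [6:b]
sources: [0:u, 2:i, 5:c]
N(rest) = Σ N(rest − s) over sources s of rest; N(one piece) = 1:
  size 1 → [3]=1  [7]=1
  size 2 → [1,3]=1  [3,7]=2  [6,7]=1
  size 3 → [0,1,3]=1  [1,3,7]=3  [3,6,7]=3  [4,6,7]=1  [5,6,7]=1
  size 4 → [0,1,3,7]=4  [1,3,6,7]=6  [2,4,6,7]=1  [3,4,6,7]=4  [3,5,6,7]=4  [4,5,6,7]=2
  size 5 → [0,1,3,6,7]=10  [1,3,4,6,7]=10  [1,3,5,6,7]=10  [2,3,4,6,7]=5  [2,4,5,6,7]=3  [3,4,5,6,7]=10
  size 6 → [0,1,3,4,6,7]=20  [0,1,3,5,6,7]=20  [1,2,3,4,6,7]=15  [1,3,4,5,6,7]=30  [2,3,4,5,6,7]=18
  first=0(u) contributes 63
  first=2(i) contributes 70
  first=5(c) contributes 35
|[w]| = 168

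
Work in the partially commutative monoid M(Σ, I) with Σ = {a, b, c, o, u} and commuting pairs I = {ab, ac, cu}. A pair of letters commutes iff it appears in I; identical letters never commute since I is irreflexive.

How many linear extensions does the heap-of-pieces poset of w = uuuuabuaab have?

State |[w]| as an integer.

6

0(u) covers ∅
1(u) covers 0:u
2(u) covers 1:u
3(u) covers 2:u
4(a) covers 3:u
5(b) covers 3:u
6(u) covers 4:a, 5:b
7(a) covers 6:u
8(a) covers 7:a
9(b) covers 6:u
floor of heap: 0:u
completions by unplaced set U, small U first (add the entries for U minus each lowest piece of U):
  |U|=1: {8}:1  {9}:1
  |U|=2: {7,8}:1  {8,9}:2
  |U|=3: {7,8,9}:3
  |U|=4: {6,7,8,9}:3
  |U|=5: {4,6,7,8,9}:3  {5,6,7,8,9}:3
  |U|=6: {4,5,6,7,8,9}:6
  |U|=7: {3,4,5,6,7,8,9}:6
  |U|=8: {2,3,4,5,6,7,8,9}:6
  start at 0(u): 6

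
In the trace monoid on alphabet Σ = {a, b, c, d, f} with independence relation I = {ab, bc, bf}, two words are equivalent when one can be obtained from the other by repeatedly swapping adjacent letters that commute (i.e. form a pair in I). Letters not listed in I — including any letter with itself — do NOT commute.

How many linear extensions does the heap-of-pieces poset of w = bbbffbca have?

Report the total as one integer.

70

drop 0:b onto floor
drop 1:b onto {0:b}
drop 2:b onto {1:b}
drop 3:f onto floor
drop 4:f onto {3:f}
drop 5:b onto {2:b}
drop 6:c onto {4:f}
drop 7:a onto {6:c}
ground layer = {0:b, 3:f}
drop-orders for the pieces not yet dropped (sum over which currently-grounded one goes next):
  1 to go: {5} 1  {7} 1
  2 to go: {2,5} 1  {5,7} 2  {6,7} 1
  3 to go: {1,2,5} 1  {2,5,7} 3  {4,6,7} 1  {5,6,7} 3
  4 to go: {0,1,2,5} 1  {1,2,5,7} 4  {2,5,6,7} 6  {3,4,6,7} 1  {4,5,6,7} 4
  5 to go: {0,1,2,5,7} 5  {1,2,5,6,7} 10  {2,4,5,6,7} 10  {3,4,5,6,7} 5
  6 to go: {0,1,2,5,6,7} 15  {1,2,4,5,6,7} 20  {2,3,4,5,6,7} 15
  if 0:b drops first: 35 orders
  if 3:f drops first: 35 orders
heap linearizations: 70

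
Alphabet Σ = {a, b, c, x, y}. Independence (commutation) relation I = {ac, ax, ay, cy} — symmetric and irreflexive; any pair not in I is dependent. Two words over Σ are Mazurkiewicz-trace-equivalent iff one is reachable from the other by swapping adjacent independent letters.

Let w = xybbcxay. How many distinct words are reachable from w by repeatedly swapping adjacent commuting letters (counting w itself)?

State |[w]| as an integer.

#0=x has no predecessor
#1=y depends on [0:x]
#2=b depends on [1:y]
#3=b depends on [2:b]
#4=c depends on [3:b]
#5=x depends on [4:c]
#6=a depends on [3:b]
#7=y depends on [5:x]
sources: [0:x]
N(rest) = Σ N(rest − s) over sources s of rest; N(one piece) = 1:
  size 1 → [6]=1  [7]=1
  size 2 → [5,7]=1  [6,7]=2
  size 3 → [4,5,7]=1  [5,6,7]=3
  size 4 → [4,5,6,7]=4
  size 5 → [3,4,5,6,7]=4
  size 6 → [2,3,4,5,6,7]=4
  first=0(x) contributes 4

4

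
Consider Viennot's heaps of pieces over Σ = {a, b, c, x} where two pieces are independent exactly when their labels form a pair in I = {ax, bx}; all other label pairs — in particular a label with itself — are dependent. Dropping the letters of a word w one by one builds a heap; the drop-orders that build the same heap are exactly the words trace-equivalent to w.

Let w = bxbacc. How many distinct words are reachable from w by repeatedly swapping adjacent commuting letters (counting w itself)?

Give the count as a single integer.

4

#0=b has no predecessor
#1=x has no predecessor
#2=b depends on [0:b]
#3=a depends on [2:b]
#4=c depends on [1:x, 3:a]
#5=c depends on [4:c]
sources: [0:b, 1:x]
N(rest) = Σ N(rest − s) over sources s of rest; N(one piece) = 1:
  size 1 → [5]=1
  size 2 → [4,5]=1
  size 3 → [1,4,5]=1  [3,4,5]=1
  size 4 → [1,3,4,5]=2  [2,3,4,5]=1
  first=0(b) contributes 3
  first=1(x) contributes 1
|[w]| = 4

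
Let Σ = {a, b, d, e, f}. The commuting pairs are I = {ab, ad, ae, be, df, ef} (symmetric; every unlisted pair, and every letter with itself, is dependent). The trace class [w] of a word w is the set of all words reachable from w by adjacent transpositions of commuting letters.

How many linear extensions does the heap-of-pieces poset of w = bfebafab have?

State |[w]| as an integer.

0(b) covers ∅
1(f) covers 0:b
2(e) covers ∅
3(b) covers 1:f
4(a) covers 1:f
5(f) covers 3:b, 4:a
6(a) covers 5:f
7(b) covers 5:f
floor of heap: 0:b, 2:e
completions by unplaced set U, small U first (add the entries for U minus each lowest piece of U):
  |U|=1: {2}:1  {6}:1  {7}:1
  |U|=2: {2,6}:2  {2,7}:2  {6,7}:2
  |U|=3: {2,6,7}:6  {5,6,7}:2
  |U|=4: {2,5,6,7}:8  {3,5,6,7}:2  {4,5,6,7}:2
  |U|=5: {2,3,5,6,7}:10  {2,4,5,6,7}:10  {3,4,5,6,7}:4
  |U|=6: {1,3,4,5,6,7}:4  {2,3,4,5,6,7}:24
  start at 0(b): 28
  start at 2(e): 4
sum over floor = 32

32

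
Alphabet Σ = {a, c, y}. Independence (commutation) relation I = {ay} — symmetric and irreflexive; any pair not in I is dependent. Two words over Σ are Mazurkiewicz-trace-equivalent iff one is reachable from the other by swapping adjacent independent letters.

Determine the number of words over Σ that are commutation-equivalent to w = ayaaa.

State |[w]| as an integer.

0(a) covers ∅
1(y) covers ∅
2(a) covers 0:a
3(a) covers 2:a
4(a) covers 3:a
floor of heap: 0:a, 1:y
completions by unplaced set U, small U first (add the entries for U minus each lowest piece of U):
  |U|=1: {1}:1  {4}:1
  |U|=2: {1,4}:2  {3,4}:1
  |U|=3: {1,3,4}:3  {2,3,4}:1
  start at 0(a): 4
  start at 1(y): 1
sum over floor = 5

5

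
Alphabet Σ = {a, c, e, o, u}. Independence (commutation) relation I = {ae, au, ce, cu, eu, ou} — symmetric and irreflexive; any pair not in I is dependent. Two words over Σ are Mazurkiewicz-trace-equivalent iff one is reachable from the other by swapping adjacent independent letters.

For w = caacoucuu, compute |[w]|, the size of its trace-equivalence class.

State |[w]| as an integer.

#0=c has no predecessor
#1=a depends on [0:c]
#2=a depends on [1:a]
#3=c depends on [2:a]
#4=o depends on [3:c]
#5=u has no predecessor
#6=c depends on [4:o]
#7=u depends on [5:u]
#8=u depends on [7:u]
sources: [0:c, 5:u]
N(rest) = Σ N(rest − s) over sources s of rest; N(one piece) = 1:
  size 1 → [6]=1  [8]=1
  size 2 → [4,6]=1  [6,8]=2  [7,8]=1
  size 3 → [3,4,6]=1  [4,6,8]=3  [5,7,8]=1  [6,7,8]=3
  size 4 → [2,3,4,6]=1  [3,4,6,8]=4  [4,6,7,8]=6  [5,6,7,8]=4
  size 5 → [1,2,3,4,6]=1  [2,3,4,6,8]=5  [3,4,6,7,8]=10  [4,5,6,7,8]=10
  size 6 → [0,1,2,3,4,6]=1  [1,2,3,4,6,8]=6  [2,3,4,6,7,8]=15  [3,4,5,6,7,8]=20
  size 7 → [0,1,2,3,4,6,8]=7  [1,2,3,4,6,7,8]=21  [2,3,4,5,6,7,8]=35
  first=0(c) contributes 56
  first=5(u) contributes 28
|[w]| = 84

84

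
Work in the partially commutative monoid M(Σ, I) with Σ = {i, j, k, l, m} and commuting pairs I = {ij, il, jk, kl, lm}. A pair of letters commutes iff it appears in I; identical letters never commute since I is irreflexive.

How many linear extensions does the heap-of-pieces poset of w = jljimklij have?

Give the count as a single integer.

39

drop 0:j onto floor
drop 1:l onto {0:j}
drop 2:j onto {1:l}
drop 3:i onto floor
drop 4:m onto {2:j, 3:i}
drop 5:k onto {4:m}
drop 6:l onto {2:j}
drop 7:i onto {5:k}
drop 8:j onto {4:m, 6:l}
ground layer = {0:j, 3:i}
drop-orders for the pieces not yet dropped (sum over which currently-grounded one goes next):
  1 to go: {7} 1  {8} 1
  2 to go: {5,7} 1  {6,8} 1  {7,8} 2
  3 to go: {5,7,8} 3  {6,7,8} 3
  4 to go: {4,5,7,8} 3  {5,6,7,8} 6
  5 to go: {3,4,5,7,8} 3  {4,5,6,7,8} 9
  6 to go: {2,4,5,6,7,8} 9  {3,4,5,6,7,8} 12
  7 to go: {1,2,4,5,6,7,8} 9  {2,3,4,5,6,7,8} 21
  if 0:j drops first: 30 orders
  if 3:i drops first: 9 orders
heap linearizations: 39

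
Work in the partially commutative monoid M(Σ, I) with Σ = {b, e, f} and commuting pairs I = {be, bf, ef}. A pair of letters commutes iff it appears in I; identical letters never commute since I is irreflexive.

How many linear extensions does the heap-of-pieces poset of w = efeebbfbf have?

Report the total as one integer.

1680

piece 0:e — minimal
piece 1:f — minimal
piece 2:e rests on {0:e}
piece 3:e rests on {2:e}
piece 4:b — minimal
piece 5:b rests on {4:b}
piece 6:f rests on {1:f}
piece 7:b rests on {5:b}
piece 8:f rests on {6:f}
minimal pieces: {0:e, 1:f, 4:b}
ways to finish when only these pieces remain (= sum over removing one remaining piece with nothing left below it):
  1 left: {3}→1  {7}→1  {8}→1
  2 left: {2,3}→1  {3,7}→2  {3,8}→2  {5,7}→1  {6,8}→1  {7,8}→2
  3 left: {0,2,3}→1  {1,6,8}→1  {2,3,7}→3  {2,3,8}→3  {3,5,7}→3  {3,6,8}→3  {3,7,8}→6  {4,5,7}→1  {5,7,8}→3  {6,7,8}→3
  4 left: {0,2,3,7}→4  {0,2,3,8}→4  {1,3,6,8}→4  {1,6,7,8}→4  {2,3,5,7}→6  {2,3,6,8}→6  {2,3,7,8}→12  {3,4,5,7}→4  {3,5,7,8}→12  {3,6,7,8}→12  {4,5,7,8}→4  {5,6,7,8}→6
  5 left: {0,2,3,5,7}→10  {0,2,3,6,8}→10  {0,2,3,7,8}→20  {1,2,3,6,8}→10  {1,3,6,7,8}→20  {1,5,6,7,8}→10  {2,3,4,5,7}→10  {2,3,5,7,8}→30  {2,3,6,7,8}→30  {3,4,5,7,8}→20  {3,5,6,7,8}→30  {4,5,6,7,8}→10
  6 left: {0,1,2,3,6,8}→20  {0,2,3,4,5,7}→20  {0,2,3,5,7,8}→60  {0,2,3,6,7,8}→60  {1,2,3,6,7,8}→60  {1,3,5,6,7,8}→60  {1,4,5,6,7,8}→20  {2,3,4,5,7,8}→60  {2,3,5,6,7,8}→90  {3,4,5,6,7,8}→60
  7 left: {0,1,2,3,6,7,8}→140  {0,2,3,4,5,7,8}→140  {0,2,3,5,6,7,8}→210  {1,2,3,5,6,7,8}→210  {1,3,4,5,6,7,8}→140  {2,3,4,5,6,7,8}→210
  placing 0:e first → 560 extensions
  placing 1:f first → 560 extensions
  placing 4:b first → 560 extensions
total linear extensions = 1680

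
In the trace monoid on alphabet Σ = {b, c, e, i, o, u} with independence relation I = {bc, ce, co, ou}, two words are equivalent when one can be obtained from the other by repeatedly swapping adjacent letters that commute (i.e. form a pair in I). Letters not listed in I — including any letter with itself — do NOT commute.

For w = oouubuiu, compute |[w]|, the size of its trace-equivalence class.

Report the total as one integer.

0(o) covers ∅
1(o) covers 0:o
2(u) covers ∅
3(u) covers 2:u
4(b) covers 1:o, 3:u
5(u) covers 4:b
6(i) covers 5:u
7(u) covers 6:i
floor of heap: 0:o, 2:u
completions by unplaced set U, small U first (add the entries for U minus each lowest piece of U):
  |U|=1: {7}:1
  |U|=2: {6,7}:1
  |U|=3: {5,6,7}:1
  |U|=4: {4,5,6,7}:1
  |U|=5: {1,4,5,6,7}:1  {3,4,5,6,7}:1
  |U|=6: {0,1,4,5,6,7}:1  {1,3,4,5,6,7}:2  {2,3,4,5,6,7}:1
  start at 0(o): 3
  start at 2(u): 3
sum over floor = 6

6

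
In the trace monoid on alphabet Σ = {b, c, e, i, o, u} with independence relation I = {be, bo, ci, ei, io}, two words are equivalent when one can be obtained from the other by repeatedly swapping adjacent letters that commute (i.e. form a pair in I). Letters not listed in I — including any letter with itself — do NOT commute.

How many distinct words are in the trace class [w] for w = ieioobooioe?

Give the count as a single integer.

0(i) covers ∅
1(e) covers ∅
2(i) covers 0:i
3(o) covers 1:e
4(o) covers 3:o
5(b) covers 2:i
6(o) covers 4:o
7(o) covers 6:o
8(i) covers 5:b
9(o) covers 7:o
10(e) covers 9:o
floor of heap: 0:i, 1:e
completions by unplaced set U, small U first (add the entries for U minus each lowest piece of U):
  |U|=1: {8}:1  {10}:1
  |U|=2: {5,8}:1  {8,10}:2  {9,10}:1
  |U|=3: {2,5,8}:1  {5,8,10}:3  {7,9,10}:1  {8,9,10}:3
  |U|=4: {0,2,5,8}:1  {2,5,8,10}:4  {5,8,9,10}:6  {6,7,9,10}:1  {7,8,9,10}:4
  |U|=5: {0,2,5,8,10}:5  {2,5,8,9,10}:10  {4,6,7,9,10}:1  {5,7,8,9,10}:10  {6,7,8,9,10}:5
  |U|=6: {0,2,5,8,9,10}:15  {2,5,7,8,9,10}:20  {3,4,6,7,9,10}:1  {4,6,7,8,9,10}:6  {5,6,7,8,9,10}:15
  |U|=7: {0,2,5,7,8,9,10}:35  {1,3,4,6,7,9,10}:1  {2,5,6,7,8,9,10}:35  {3,4,6,7,8,9,10}:7  {4,5,6,7,8,9,10}:21
  |U|=8: {0,2,5,6,7,8,9,10}:70  {1,3,4,6,7,8,9,10}:8  {2,4,5,6,7,8,9,10}:56  {3,4,5,6,7,8,9,10}:28
  |U|=9: {0,2,4,5,6,7,8,9,10}:126  {1,3,4,5,6,7,8,9,10}:36  {2,3,4,5,6,7,8,9,10}:84
  start at 0(i): 120
  start at 1(e): 210
sum over floor = 330

330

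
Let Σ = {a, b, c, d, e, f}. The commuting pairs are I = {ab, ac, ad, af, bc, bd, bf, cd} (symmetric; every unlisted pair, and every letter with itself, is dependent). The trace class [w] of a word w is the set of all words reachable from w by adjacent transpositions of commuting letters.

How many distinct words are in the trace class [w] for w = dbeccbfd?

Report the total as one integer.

0(d) covers ∅
1(b) covers ∅
2(e) covers 0:d, 1:b
3(c) covers 2:e
4(c) covers 3:c
5(b) covers 2:e
6(f) covers 4:c
7(d) covers 6:f
floor of heap: 0:d, 1:b
completions by unplaced set U, small U first (add the entries for U minus each lowest piece of U):
  |U|=1: {5}:1  {7}:1
  |U|=2: {5,7}:2  {6,7}:1
  |U|=3: {4,6,7}:1  {5,6,7}:3
  |U|=4: {3,4,6,7}:1  {4,5,6,7}:4
  |U|=5: {3,4,5,6,7}:5
  |U|=6: {2,3,4,5,6,7}:5
  start at 0(d): 5
  start at 1(b): 5
sum over floor = 10

10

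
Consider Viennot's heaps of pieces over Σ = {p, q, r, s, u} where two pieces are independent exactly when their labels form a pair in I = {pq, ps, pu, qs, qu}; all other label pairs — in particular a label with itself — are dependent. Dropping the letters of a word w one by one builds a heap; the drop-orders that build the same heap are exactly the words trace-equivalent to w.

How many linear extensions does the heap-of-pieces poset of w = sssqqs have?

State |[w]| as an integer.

drop 0:s onto floor
drop 1:s onto {0:s}
drop 2:s onto {1:s}
drop 3:q onto floor
drop 4:q onto {3:q}
drop 5:s onto {2:s}
ground layer = {0:s, 3:q}
drop-orders for the pieces not yet dropped (sum over which currently-grounded one goes next):
  1 to go: {4} 1  {5} 1
  2 to go: {2,5} 1  {3,4} 1  {4,5} 2
  3 to go: {1,2,5} 1  {2,4,5} 3  {3,4,5} 3
  4 to go: {0,1,2,5} 1  {1,2,4,5} 4  {2,3,4,5} 6
  if 0:s drops first: 10 orders
  if 3:q drops first: 5 orders
heap linearizations: 15

15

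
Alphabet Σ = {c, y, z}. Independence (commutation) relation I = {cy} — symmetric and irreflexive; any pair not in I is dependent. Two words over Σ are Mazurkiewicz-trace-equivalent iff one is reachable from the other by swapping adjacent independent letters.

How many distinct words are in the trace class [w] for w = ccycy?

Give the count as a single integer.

10

0(c) covers ∅
1(c) covers 0:c
2(y) covers ∅
3(c) covers 1:c
4(y) covers 2:y
floor of heap: 0:c, 2:y
completions by unplaced set U, small U first (add the entries for U minus each lowest piece of U):
  |U|=1: {3}:1  {4}:1
  |U|=2: {1,3}:1  {2,4}:1  {3,4}:2
  |U|=3: {0,1,3}:1  {1,3,4}:3  {2,3,4}:3
  start at 0(c): 6
  start at 2(y): 4
sum over floor = 10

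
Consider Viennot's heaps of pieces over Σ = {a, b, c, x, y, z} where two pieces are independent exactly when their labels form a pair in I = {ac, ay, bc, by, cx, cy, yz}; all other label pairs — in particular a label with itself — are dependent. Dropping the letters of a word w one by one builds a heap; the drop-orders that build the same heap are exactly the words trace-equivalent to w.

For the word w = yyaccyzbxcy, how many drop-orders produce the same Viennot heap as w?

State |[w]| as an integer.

piece 0:y — minimal
piece 1:y rests on {0:y}
piece 2:a — minimal
piece 3:c — minimal
piece 4:c rests on {3:c}
piece 5:y rests on {1:y}
piece 6:z rests on {2:a, 4:c}
piece 7:b rests on {6:z}
piece 8:x rests on {5:y, 7:b}
piece 9:c rests on {6:z}
piece 10:y rests on {8:x}
minimal pieces: {0:y, 2:a, 3:c}
ways to finish when only these pieces remain (= sum over removing one remaining piece with nothing left below it):
  1 left: {9}→1  {10}→1
  2 left: {8,10}→1  {9,10}→2
  3 left: {5,8,10}→1  {7,8,10}→1  {8,9,10}→3
  4 left: {1,5,8,10}→1  {5,7,8,10}→2  {5,8,9,10}→4  {7,8,9,10}→4
  5 left: {0,1,5,8,10}→1  {1,5,7,8,10}→3  {1,5,8,9,10}→5  {5,7,8,9,10}→10  {6,7,8,9,10}→4
  6 left: {0,1,5,7,8,10}→4  {0,1,5,8,9,10}→6  {1,5,7,8,9,10}→18  {2,6,7,8,9,10}→4  {4,6,7,8,9,10}→4  {5,6,7,8,9,10}→14
  7 left: {0,1,5,7,8,9,10}→28  {1,5,6,7,8,9,10}→32  {2,4,6,7,8,9,10}→8  {2,5,6,7,8,9,10}→18  {3,4,6,7,8,9,10}→4  {4,5,6,7,8,9,10}→18
  8 left: {0,1,5,6,7,8,9,10}→60  {1,2,5,6,7,8,9,10}→50  {1,4,5,6,7,8,9,10}→50  {2,3,4,6,7,8,9,10}→12  {2,4,5,6,7,8,9,10}→44  {3,4,5,6,7,8,9,10}→22
  9 left: {0,1,2,5,6,7,8,9,10}→110  {0,1,4,5,6,7,8,9,10}→110  {1,2,4,5,6,7,8,9,10}→144  {1,3,4,5,6,7,8,9,10}→72  {2,3,4,5,6,7,8,9,10}→78
  placing 0:y first → 294 extensions
  placing 2:a first → 182 extensions
  placing 3:c first → 364 extensions
total linear extensions = 840

840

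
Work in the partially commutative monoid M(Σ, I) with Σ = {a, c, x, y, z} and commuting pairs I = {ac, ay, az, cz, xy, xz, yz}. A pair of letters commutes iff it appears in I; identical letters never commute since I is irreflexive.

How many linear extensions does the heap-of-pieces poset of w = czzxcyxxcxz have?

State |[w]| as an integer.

495

#0=c has no predecessor
#1=z has no predecessor
#2=z depends on [1:z]
#3=x depends on [0:c]
#4=c depends on [3:x]
#5=y depends on [4:c]
#6=x depends on [4:c]
#7=x depends on [6:x]
#8=c depends on [5:y, 7:x]
#9=x depends on [8:c]
#10=z depends on [2:z]
sources: [0:c, 1:z]
N(rest) = Σ N(rest − s) over sources s of rest; N(one piece) = 1:
  size 1 → [9]=1  [10]=1
  size 2 → [2,10]=1  [8,9]=1  [9,10]=2
  size 3 → [1,2,10]=1  [2,9,10]=3  [5,8,9]=1  [7,8,9]=1  [8,9,10]=3
  size 4 → [1,2,9,10]=4  [2,8,9,10]=6  [5,7,8,9]=2  [5,8,9,10]=4  [6,7,8,9]=1  [7,8,9,10]=4
  size 5 → [1,2,8,9,10]=10  [2,5,8,9,10]=10  [2,7,8,9,10]=10  [5,6,7,8,9]=3  [5,7,8,9,10]=10  [6,7,8,9,10]=5
  size 6 → [1,2,5,8,9,10]=20  [1,2,7,8,9,10]=20  [2,5,7,8,9,10]=30  [2,6,7,8,9,10]=15  [4,5,6,7,8,9]=3  [5,6,7,8,9,10]=18
  size 7 → [1,2,5,7,8,9,10]=70  [1,2,6,7,8,9,10]=35  [2,5,6,7,8,9,10]=63  [3,4,5,6,7,8,9]=3  [4,5,6,7,8,9,10]=21
  size 8 → [0,3,4,5,6,7,8,9]=3  [1,2,5,6,7,8,9,10]=168  [2,4,5,6,7,8,9,10]=84  [3,4,5,6,7,8,9,10]=24
  size 9 → [0,3,4,5,6,7,8,9,10]=27  [1,2,4,5,6,7,8,9,10]=252  [2,3,4,5,6,7,8,9,10]=108
  first=0(c) contributes 360
  first=1(z) contributes 135
|[w]| = 495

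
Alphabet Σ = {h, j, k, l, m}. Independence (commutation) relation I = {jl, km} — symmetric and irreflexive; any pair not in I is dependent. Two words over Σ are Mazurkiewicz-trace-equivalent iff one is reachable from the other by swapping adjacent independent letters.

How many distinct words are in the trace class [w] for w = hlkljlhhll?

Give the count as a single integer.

0(h) covers ∅
1(l) covers 0:h
2(k) covers 1:l
3(l) covers 2:k
4(j) covers 2:k
5(l) covers 3:l
6(h) covers 4:j, 5:l
7(h) covers 6:h
8(l) covers 7:h
9(l) covers 8:l
floor of heap: 0:h
completions by unplaced set U, small U first (add the entries for U minus each lowest piece of U):
  |U|=1: {9}:1
  |U|=2: {8,9}:1
  |U|=3: {7,8,9}:1
  |U|=4: {6,7,8,9}:1
  |U|=5: {4,6,7,8,9}:1  {5,6,7,8,9}:1
  |U|=6: {3,5,6,7,8,9}:1  {4,5,6,7,8,9}:2
  |U|=7: {3,4,5,6,7,8,9}:3
  |U|=8: {2,3,4,5,6,7,8,9}:3
  start at 0(h): 3

3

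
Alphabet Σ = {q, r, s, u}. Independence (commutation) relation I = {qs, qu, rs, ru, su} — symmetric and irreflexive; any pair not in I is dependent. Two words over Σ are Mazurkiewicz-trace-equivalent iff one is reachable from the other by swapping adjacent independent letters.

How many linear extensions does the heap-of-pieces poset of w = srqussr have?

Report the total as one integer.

140

drop 0:s onto floor
drop 1:r onto floor
drop 2:q onto {1:r}
drop 3:u onto floor
drop 4:s onto {0:s}
drop 5:s onto {4:s}
drop 6:r onto {2:q}
ground layer = {0:s, 1:r, 3:u}
drop-orders for the pieces not yet dropped (sum over which currently-grounded one goes next):
  1 to go: {3} 1  {5} 1  {6} 1
  2 to go: {2,6} 1  {3,5} 2  {3,6} 2  {4,5} 1  {5,6} 2
  3 to go: {0,4,5} 1  {1,2,6} 1  {2,3,6} 3  {2,5,6} 3  {3,4,5} 3  {3,5,6} 6  {4,5,6} 3
  4 to go: {0,3,4,5} 4  {0,4,5,6} 4  {1,2,3,6} 4  {1,2,5,6} 4  {2,3,5,6} 12  {2,4,5,6} 6  {3,4,5,6} 12
  5 to go: {0,2,4,5,6} 10  {0,3,4,5,6} 20  {1,2,3,5,6} 20  {1,2,4,5,6} 10  {2,3,4,5,6} 30
  if 0:s drops first: 60 orders
  if 1:r drops first: 60 orders
  if 3:u drops first: 20 orders
heap linearizations: 140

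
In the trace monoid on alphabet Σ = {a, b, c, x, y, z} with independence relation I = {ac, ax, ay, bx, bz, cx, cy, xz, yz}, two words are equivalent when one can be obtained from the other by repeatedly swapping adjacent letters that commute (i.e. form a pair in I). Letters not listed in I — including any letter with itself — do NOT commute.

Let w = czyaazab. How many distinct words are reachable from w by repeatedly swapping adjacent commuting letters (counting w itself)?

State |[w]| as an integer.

piece 0:c — minimal
piece 1:z rests on {0:c}
piece 2:y — minimal
piece 3:a rests on {1:z}
piece 4:a rests on {3:a}
piece 5:z rests on {4:a}
piece 6:a rests on {5:z}
piece 7:b rests on {2:y, 6:a}
minimal pieces: {0:c, 2:y}
ways to finish when only these pieces remain (= sum over removing one remaining piece with nothing left below it):
  1 left: {7}→1
  2 left: {2,7}→1  {6,7}→1
  3 left: {2,6,7}→2  {5,6,7}→1
  4 left: {2,5,6,7}→3  {4,5,6,7}→1
  5 left: {2,4,5,6,7}→4  {3,4,5,6,7}→1
  6 left: {1,3,4,5,6,7}→1  {2,3,4,5,6,7}→5
  placing 0:c first → 6 extensions
  placing 2:y first → 1 extensions
total linear extensions = 7

7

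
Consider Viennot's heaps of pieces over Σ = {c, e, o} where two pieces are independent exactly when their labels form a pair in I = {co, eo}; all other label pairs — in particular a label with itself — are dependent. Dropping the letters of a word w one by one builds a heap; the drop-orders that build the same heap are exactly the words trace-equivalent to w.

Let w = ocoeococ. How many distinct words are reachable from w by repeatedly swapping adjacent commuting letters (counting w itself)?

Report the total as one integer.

piece 0:o — minimal
piece 1:c — minimal
piece 2:o rests on {0:o}
piece 3:e rests on {1:c}
piece 4:o rests on {2:o}
piece 5:c rests on {3:e}
piece 6:o rests on {4:o}
piece 7:c rests on {5:c}
minimal pieces: {0:o, 1:c}
ways to finish when only these pieces remain (= sum over removing one remaining piece with nothing left below it):
  1 left: {6}→1  {7}→1
  2 left: {4,6}→1  {5,7}→1  {6,7}→2
  3 left: {2,4,6}→1  {3,5,7}→1  {4,6,7}→3  {5,6,7}→3
  4 left: {0,2,4,6}→1  {1,3,5,7}→1  {2,4,6,7}→4  {3,5,6,7}→4  {4,5,6,7}→6
  5 left: {0,2,4,6,7}→5  {1,3,5,6,7}→5  {2,4,5,6,7}→10  {3,4,5,6,7}→10
  6 left: {0,2,4,5,6,7}→15  {1,3,4,5,6,7}→15  {2,3,4,5,6,7}→20
  placing 0:o first → 35 extensions
  placing 1:c first → 35 extensions
total linear extensions = 70

70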